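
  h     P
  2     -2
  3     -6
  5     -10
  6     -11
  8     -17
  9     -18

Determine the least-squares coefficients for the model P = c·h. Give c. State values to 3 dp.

c = -1.991

Compute the Gram sums: Σh·h = 219.
Moment sums: Σh·P = -436.
Hence c = -436 / 219 ≈ -1.99087.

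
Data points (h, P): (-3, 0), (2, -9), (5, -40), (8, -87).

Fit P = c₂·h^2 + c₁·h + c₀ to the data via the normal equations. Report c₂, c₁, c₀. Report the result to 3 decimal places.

Entries of MᵀM: Σh^2·h^2 = 4818, Σh^2·h = 618, Σh^2 = 102, Σh·h = 102, Σh = 12, Σ1 = 4.
And Σh^2·P = -6604, Σh·P = -914, ΣP = -136.
Normal equations: [[4818, 618, 102]; [618, 102, 12]; [102, 12, 4]]·[c₂, c₁, c₀]ᵀ = [-6604, -914, -136]ᵀ.
Row-reducing yields c₂ = -2728/2721, c₁ = -2655/907, c₀ = 315/907.

c₂ = -1.003, c₁ = -2.927, c₀ = 0.347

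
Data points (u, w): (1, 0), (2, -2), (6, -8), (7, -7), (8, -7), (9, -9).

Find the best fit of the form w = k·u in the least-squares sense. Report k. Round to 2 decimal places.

The normal system AᵀA·[k]ᵀ = Aᵀw is [[235]]·[k]ᵀ = [-238]ᵀ.
k = (-238)/235 = -1.01277.

k = -1.01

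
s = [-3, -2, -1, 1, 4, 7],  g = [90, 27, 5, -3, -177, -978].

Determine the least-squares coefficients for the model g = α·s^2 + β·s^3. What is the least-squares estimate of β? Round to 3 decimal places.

β = -2.988

From the data, Σs^2·s^2 = 2756, Σs^2·s^3 = 17556, Σs^3·s^3 = 122540.
Right-hand side: Σs^2·g = -49834, Σs^3·g = -349436.
So AᵀA·[α, β]ᵀ = Aᵀg: [[2756, 17556]; [17556, 122540]]·[α, β]ᵀ = [-49834, -349436]ᵀ.
Determinant 2756·122540 − 17556² = 29507104.
α = ((-49834)·122540 − 17556·(-349436))/29507104 = 318637/335308; β = (2756·(-349436) − 17556·(-49834))/29507104 = -11019989/3688388.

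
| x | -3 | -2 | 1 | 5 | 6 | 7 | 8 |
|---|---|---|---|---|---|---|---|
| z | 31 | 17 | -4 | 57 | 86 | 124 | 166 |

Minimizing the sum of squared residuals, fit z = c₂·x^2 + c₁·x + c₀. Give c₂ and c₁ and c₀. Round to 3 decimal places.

c₂ = 3.025, c₁ = -3.035, c₀ = -3.556

The normal system MᵀM·[c₂, c₁, c₀]ᵀ = Mᵀz is [[8516, 1162, 188]; [1162, 188, 22]; [188, 22, 7]]·[c₂, c₁, c₀]ᵀ = [21564, 2866, 477]ᵀ.
Inverting the 3×3 Gram matrix, [c₂, c₁, c₀]ᵀ = [454480/150249, -456044/150249, -178119/50083]ᵀ.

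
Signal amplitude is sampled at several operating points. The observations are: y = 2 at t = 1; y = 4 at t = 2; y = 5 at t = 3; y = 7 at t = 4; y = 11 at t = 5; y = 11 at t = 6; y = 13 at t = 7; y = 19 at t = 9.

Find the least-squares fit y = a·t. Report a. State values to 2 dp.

a = 1.97

Setting ∂/∂a … = 0 gives: 221·a = 436.
a = 436/221 = 1.97285.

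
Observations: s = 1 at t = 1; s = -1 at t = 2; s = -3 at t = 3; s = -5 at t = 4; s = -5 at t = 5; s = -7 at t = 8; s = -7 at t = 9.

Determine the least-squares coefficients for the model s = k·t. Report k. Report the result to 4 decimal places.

k = -0.8700

The normal system MᵀM·[k]ᵀ = Mᵀs is [[200]]·[k]ᵀ = [-174]ᵀ.
Hence k = -174 / 200 ≈ -0.87.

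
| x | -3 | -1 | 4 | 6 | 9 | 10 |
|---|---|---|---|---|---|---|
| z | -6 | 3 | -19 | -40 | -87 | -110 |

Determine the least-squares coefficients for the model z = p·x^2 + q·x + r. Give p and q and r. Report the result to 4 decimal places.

The normal system MᵀM·[p, q, r]ᵀ = Mᵀz is [[18195, 1981, 243]; [1981, 243, 25]; [243, 25, 6]]·[p, q, r]ᵀ = [-19842, -2184, -259]ᵀ.
Row-reducing yields p = -685223/665256, q = -171329/221752, r = 294065/166314.

p = -1.0300, q = -0.7726, r = 1.7681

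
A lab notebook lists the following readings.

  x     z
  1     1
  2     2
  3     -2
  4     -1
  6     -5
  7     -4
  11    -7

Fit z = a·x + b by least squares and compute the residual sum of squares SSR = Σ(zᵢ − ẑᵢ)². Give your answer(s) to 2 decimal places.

SSR = 8.68

Normal-equation sums: Σx·x = 236, Σx = 34, Σ1 = 7.
Moment sums: Σx·z = -140, Σz = -16.
AᵀA·[a, b]ᵀ = Aᵀz becomes [[236, 34]; [34, 7]]·[a, b]ᵀ = [-140, -16]ᵀ.
det = 236·7 − 34² = 496.
a = ((-140)·7 − 34·(-16))/496 = -109/124; b = (236·(-16) − 34·(-140))/496 = 123/62.
Residuals: -13/124, 55/31, -167/124, 33/62, -53/31, 21/124, 85/124; SSR = 269/31.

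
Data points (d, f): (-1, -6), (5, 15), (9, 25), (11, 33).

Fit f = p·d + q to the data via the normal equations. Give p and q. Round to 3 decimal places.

The normal system AᵀA·[p, q]ᵀ = Aᵀf is [[228, 24]; [24, 4]]·[p, q]ᵀ = [669, 67]ᵀ.
Δ = 228·4 − 24² = 336.
p = (669·4 − 24·67)/336 = 89/28; q = (228·67 − 24·669)/336 = -65/28.

p = 3.179, q = -2.321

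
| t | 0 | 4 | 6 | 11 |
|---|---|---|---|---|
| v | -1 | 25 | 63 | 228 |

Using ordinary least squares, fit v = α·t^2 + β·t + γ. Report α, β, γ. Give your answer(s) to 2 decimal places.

From the data, Σt^2·t^2 = 16193, Σt^2·t = 1611, Σt^2 = 173, Σt·t = 173, Σt = 21, Σ1 = 4.
And Σt^2·v = 30256, Σt·v = 2986, Σv = 315.
Row-reducing yields α = 107435/52742, β = -83417/52742, γ = -27596/26371.

α = 2.04, β = -1.58, γ = -1.05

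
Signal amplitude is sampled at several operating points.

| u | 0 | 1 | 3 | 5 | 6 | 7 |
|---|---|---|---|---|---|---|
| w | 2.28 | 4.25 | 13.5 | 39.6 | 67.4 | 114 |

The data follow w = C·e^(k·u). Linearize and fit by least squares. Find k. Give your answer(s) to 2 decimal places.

With ln wᵢ as the transformed response and uᵢ as the regressor:
XᵀX = [[120.0000, 22.0000]; [22.0000, 6]], rhs = [86.0664, 17.4995]ᵀ  (here Σu = 22.0000, Σ(u)² = 120.0000, Σln w = 17.4995, Σu·ln w = 86.0664).
Δ = 120.0000·6 − (22.0000)² = 236.0000; k = (86.0664·6 − 22.0000·17.4995)/236.0000 = 0.55682, ln C = (120.0000·17.4995 − 22.0000·86.0664)/236.0000 = 0.87489.

k = 0.56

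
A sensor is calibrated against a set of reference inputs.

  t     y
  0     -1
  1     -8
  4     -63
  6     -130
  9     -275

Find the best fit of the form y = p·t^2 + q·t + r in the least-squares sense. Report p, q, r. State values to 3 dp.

p = -2.986, q = -3.544, r = -1.184

Entries of AᵀA: Σt^2·t^2 = 8114, Σt^2·t = 1010, Σt^2 = 134, Σt·t = 134, Σt = 20, Σ1 = 5.
For Aᵀy: Σt^2·y = -27971, Σt·y = -3515, Σy = -477.
So AᵀA·[p, q, r]ᵀ = Aᵀy: [[8114, 1010, 134]; [1010, 134, 20]; [134, 20, 5]]·[p, q, r]ᵀ = [-27971, -3515, -477]ᵀ.
Row-reducing yields p = -12167/4074, q = -7220/2037, r = -804/679.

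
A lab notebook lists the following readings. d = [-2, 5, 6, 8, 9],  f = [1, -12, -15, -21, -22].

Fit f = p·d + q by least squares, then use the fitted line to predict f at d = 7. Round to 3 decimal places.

f̂ = -17.631

Forming AᵀA = [[210, 26]; [26, 5]] and Aᵀf = [-518, -69]ᵀ gives AᵀA·[p, q]ᵀ = Aᵀf.
Eliminating q: 5·(row 1) − 26·(row 2) gives 374·p = 5·(-518) − 26·(-69) = -796, so p = -398/187.
Then q = ((-69) − 26·(-398/187))/5 = -511/187.
At d = 7: f̂ = (-398/187)·(7) + (-511/187)·(1) = -3297/187.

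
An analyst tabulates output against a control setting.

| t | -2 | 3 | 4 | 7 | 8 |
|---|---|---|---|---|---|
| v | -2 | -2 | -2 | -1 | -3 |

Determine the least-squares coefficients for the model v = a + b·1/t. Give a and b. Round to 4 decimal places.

a = -2.0029, b = 0.0411

Sums needed: Σ1 = 5, Σ1/t = 59/168, Σ1/t·1/t = 12973/28224.
And Σv = -10, Σ1/t·v = -115/168.
Normal equations: [[5, 59/168]; [59/168, 12973/28224]]·[a, b]ᵀ = [-10, -115/168]ᵀ.
Determinant 5·(12973/28224) − (59/168)² = 7673/3528.
a = ((-10)·(12973/28224) − (59/168)·(-115/168))/(7673/3528) = -122945/61384; b = (5·(-115/168) − (59/168)·(-10))/(7673/3528) = 315/7673.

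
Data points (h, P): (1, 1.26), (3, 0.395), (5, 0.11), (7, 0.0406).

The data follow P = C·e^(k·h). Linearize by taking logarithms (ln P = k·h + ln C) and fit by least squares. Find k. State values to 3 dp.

Taking logs, ln P = k·h + ln C, so regress ln P on h.
Σh = 16.0000, Σ(h)² = 84.0000, Σln P = -6.1090, Σh·ln P = -36.0198.
Equations: 84.0000·k + 16.0000·ln C = -36.0198;  16.0000·k + 4·ln C = -6.1090.
Solving (det = 80.0000): k = -0.57919, ln C = 0.78949.

k = -0.579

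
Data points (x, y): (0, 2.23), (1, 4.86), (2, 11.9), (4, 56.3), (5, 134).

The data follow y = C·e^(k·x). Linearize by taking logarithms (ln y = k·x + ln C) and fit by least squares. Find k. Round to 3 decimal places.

Taking logs, ln y = k·x + ln C, so regress ln y on x.
XᵀX = [[46.0000, 12.0000]; [12.0000, 5]], rhs = [47.1461, 13.7881]ᵀ  (here Σx = 12.0000, Σ(x)² = 46.0000, Σln y = 13.7881, Σx·ln y = 47.1461).
Δ = 46.0000·5 − (12.0000)² = 86.0000; k = (47.1461·5 − 12.0000·13.7881)/86.0000 = 0.81713, ln C = (46.0000·13.7881 − 12.0000·47.1461)/86.0000 = 0.79651.

k = 0.817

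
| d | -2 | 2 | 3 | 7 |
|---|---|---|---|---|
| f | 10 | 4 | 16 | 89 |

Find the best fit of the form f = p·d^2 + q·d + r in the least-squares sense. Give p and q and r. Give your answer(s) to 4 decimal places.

p = 1.9750, q = -1.0579, r = -0.1927

Forming MᵀM = [[2514, 370, 66]; [370, 66, 10]; [66, 10, 4]] and Mᵀf = [4561, 659, 119]ᵀ gives MᵀM·[p, q, r]ᵀ = Mᵀf.
Row-reducing yields p = 79/40, q = -347/328, r = -79/410.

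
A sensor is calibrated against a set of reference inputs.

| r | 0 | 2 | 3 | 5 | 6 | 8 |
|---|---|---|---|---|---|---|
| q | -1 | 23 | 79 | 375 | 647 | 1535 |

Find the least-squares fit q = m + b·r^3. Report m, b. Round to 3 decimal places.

m = -1.075, b = 3.001

Compute the Gram sums: Σ1 = 6, Σr^3 = 888, Σr^3·r^3 = 325218.
Right-hand side: Σq = 2658, Σr^3·q = 974864.
Eliminating b: 325218·(row 1) − 888·(row 2) gives 1162764·m = 325218·2658 − 888·974864 = -1249788, so m = -104149/96897.
Then b = (974864 − 888·(-104149/96897))/325218 = 290740/96897.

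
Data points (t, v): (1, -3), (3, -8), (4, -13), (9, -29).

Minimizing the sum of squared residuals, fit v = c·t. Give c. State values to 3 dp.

c = -3.178

Compute the Gram sums: Σt·t = 107.
Right-hand side: Σt·v = -340.
So XᵀX·[c]ᵀ = Xᵀv: [[107]]·[c]ᵀ = [-340]ᵀ.
c = (-340)/107 = -3.17757.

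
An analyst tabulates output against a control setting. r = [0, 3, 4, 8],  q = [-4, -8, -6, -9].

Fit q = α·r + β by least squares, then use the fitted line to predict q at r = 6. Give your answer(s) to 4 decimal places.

With design matrix X, XᵀX = [[89, 15]; [15, 4]] and Xᵀq = [-120, -27]ᵀ.
Δ = 89·4 − 15² = 131.
α = ((-120)·4 − 15·(-27))/131 = -75/131; β = (89·(-27) − 15·(-120))/131 = -603/131.
At r = 6: q̂ = (-75/131)·(6) + (-603/131)·(1) = -1053/131.

q̂ = -8.0382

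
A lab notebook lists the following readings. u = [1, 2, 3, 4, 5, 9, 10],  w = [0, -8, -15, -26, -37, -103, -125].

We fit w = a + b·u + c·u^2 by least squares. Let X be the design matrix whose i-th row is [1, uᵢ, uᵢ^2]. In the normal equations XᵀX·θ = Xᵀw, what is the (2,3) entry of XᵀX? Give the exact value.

1954

Row 2 ↔ basis u, column 3 ↔ basis u^2, so (XᵀX)_{2,3} = Σᵢ (u)·(u^2) = (1)·(1) + (2)·(4) + (3)·(9) + (4)·(16) + (5)·(25) + (9)·(81) + (10)·(100) = 1954.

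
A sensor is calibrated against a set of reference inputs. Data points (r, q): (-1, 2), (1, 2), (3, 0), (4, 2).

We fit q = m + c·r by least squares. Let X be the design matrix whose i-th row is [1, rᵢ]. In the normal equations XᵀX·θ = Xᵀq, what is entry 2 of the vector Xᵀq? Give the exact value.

8

Entry 2 ↔ basis r, so (Xᵀq)_{2} = Σᵢ (r)·qᵢ = (-1)·(2) + (1)·(2) + (3)·(0) + (4)·(2) = 8.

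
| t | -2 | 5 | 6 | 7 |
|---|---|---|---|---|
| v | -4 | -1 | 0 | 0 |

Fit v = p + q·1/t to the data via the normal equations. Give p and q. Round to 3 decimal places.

Forming MᵀM = [[4, 1/105]; [1/105, 7457/22050]] and Mᵀv = [-5, 9/5]ᵀ gives MᵀM·[p, q]ᵀ = Mᵀv.
Δ = 4·(7457/22050) − (1/105)² = 1657/1225.
p = ((-5)·(7457/22050) − (1/105)·(9/5))/(1657/1225) = -37663/29826; q = (4·(9/5) − (1/105)·(-5))/(1657/1225) = 26635/4971.

p = -1.263, q = 5.358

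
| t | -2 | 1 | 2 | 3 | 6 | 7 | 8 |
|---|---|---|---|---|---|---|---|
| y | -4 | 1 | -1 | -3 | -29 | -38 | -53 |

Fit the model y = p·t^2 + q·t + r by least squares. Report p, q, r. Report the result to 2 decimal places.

The normal equations are: 7907·p + 1099·q + 167·r = -6344;  1099·p + 167·q + 25·r = -866;  167·p + 25·q + 7·r = -127.
Solving the 3×3 system (Gaussian elimination) gives p = -175985/182994, q = 166933/182994, r = 47046/30499.

p = -0.96, q = 0.91, r = 1.54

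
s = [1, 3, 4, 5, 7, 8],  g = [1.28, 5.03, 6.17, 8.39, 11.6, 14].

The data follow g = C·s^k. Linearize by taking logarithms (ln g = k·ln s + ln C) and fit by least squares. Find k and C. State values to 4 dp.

k = 1.1362, C = 1.3218

Taking logs, ln g = k·ln s + ln C, so regress ln g on ln s.
AᵀA = [[13.8297, 8.1197]; [8.1197, 6]], rhs = [17.9779, 10.8991]ᵀ  (here Σln s = 8.1197, Σ(ln s)² = 13.8297, Σln g = 10.8991, Σln s·ln g = 17.9779).
Solving (det = 17.0487): k = 1.13617, ln C = 0.27896, so C = exp(0.27896) = 1.32175.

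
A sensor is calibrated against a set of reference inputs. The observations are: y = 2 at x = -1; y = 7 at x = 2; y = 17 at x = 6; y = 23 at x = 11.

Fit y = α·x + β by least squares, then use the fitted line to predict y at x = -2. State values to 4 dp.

ŷ = 0.4938

The normal equations are: 162·α + 18·β = 367;  18·α + 4·β = 49.
(Σx·x = 162, Σx = 18, Σ1 = 4, Σx·y = 367, Σy = 49.)
det = 162·4 − 18² = 324.
α = (367·4 − 18·49)/324 = 293/162; β = (162·49 − 18·367)/324 = 37/9.
At x = -2: ŷ = (293/162)·(-2) + (37/9)·(1) = 40/81.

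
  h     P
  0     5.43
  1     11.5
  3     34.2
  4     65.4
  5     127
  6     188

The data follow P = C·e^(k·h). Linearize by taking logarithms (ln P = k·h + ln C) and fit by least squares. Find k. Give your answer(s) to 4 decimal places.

Taking logs, ln P = k·h + ln C, so regress ln P on h.
Σh = 19.0000, Σ(h)² = 87.0000, Σln P = 21.9277, Σh·ln P = 85.4007.
Normal system: [[87.0000, 19.0000]; [19.0000, 6]]·[k, ln C]ᵀ = [85.4007, 21.9277]ᵀ.
Solving (det = 161.0000): k = 0.59490, ln C = 1.77077.

k = 0.5949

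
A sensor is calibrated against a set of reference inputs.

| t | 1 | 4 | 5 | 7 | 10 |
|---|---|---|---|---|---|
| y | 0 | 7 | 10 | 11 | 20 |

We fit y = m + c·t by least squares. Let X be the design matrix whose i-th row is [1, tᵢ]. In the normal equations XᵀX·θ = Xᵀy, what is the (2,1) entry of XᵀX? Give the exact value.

27

Row 2 ↔ basis t, column 1 ↔ basis 1, so (XᵀX)_{2,1} = Σᵢ t = (1)·(1) + (4)·(1) + (5)·(1) + (7)·(1) + (10)·(1) = 27.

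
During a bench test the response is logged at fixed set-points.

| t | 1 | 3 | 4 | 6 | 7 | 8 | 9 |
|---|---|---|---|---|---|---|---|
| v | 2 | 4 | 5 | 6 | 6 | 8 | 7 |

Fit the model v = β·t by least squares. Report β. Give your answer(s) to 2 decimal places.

The normal system XᵀX·[β]ᵀ = Xᵀv is [[256]]·[β]ᵀ = [239]ᵀ.
Hence β = 239 / 256 ≈ 0.933594.

β = 0.93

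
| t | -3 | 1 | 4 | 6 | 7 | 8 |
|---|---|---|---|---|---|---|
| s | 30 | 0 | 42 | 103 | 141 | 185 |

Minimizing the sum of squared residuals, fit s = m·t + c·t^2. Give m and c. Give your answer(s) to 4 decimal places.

The normal equations are: 175·m + 1109·c = 3163;  1109·m + 8131·c = 23399.
Δ = 175·8131 − 1109² = 193044.
m = (3163·8131 − 1109·23399)/193044 = -38523/32174; c = (175·23399 − 1109·3163)/193044 = 97843/32174.

m = -1.1973, c = 3.0411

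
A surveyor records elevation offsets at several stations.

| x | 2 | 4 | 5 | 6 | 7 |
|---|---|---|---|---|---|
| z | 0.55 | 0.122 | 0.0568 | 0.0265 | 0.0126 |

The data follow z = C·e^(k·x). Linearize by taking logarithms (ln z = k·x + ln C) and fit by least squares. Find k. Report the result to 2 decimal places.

k = -0.76

Taking logs, ln z = k·x + ln C, so regress ln z on x.
Σx = 24.0000, Σ(x)² = 130.0000, Σln z = -13.5745, Σx·ln z = -76.3538.
Equations: 130.0000·k + 24.0000·ln C = -76.3538;  24.0000·k + 5·ln C = -13.5745.
Δ = 130.0000·5 − (24.0000)² = 74.0000; k = (-76.3538·5 − 24.0000·-13.5745)/74.0000 = -0.75651, ln C = (130.0000·-13.5745 − 24.0000·-76.3538)/74.0000 = 0.91636.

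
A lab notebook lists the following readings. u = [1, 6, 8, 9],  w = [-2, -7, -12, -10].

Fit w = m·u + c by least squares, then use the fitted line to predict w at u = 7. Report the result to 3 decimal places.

ŵ = -8.908

Compute the Gram sums: Σu·u = 182, Σu = 24, Σ1 = 4.
And Σu·w = -230, Σw = -31.
Normal equations: [[182, 24]; [24, 4]]·[m, c]ᵀ = [-230, -31]ᵀ.
Eliminating c: 4·(row 1) − 24·(row 2) gives 152·m = 4·(-230) − 24·(-31) = -176, so m = -22/19.
Then c = ((-31) − 24·(-22/19))/4 = -61/76.
At u = 7: ŵ = (-22/19)·(7) + (-61/76)·(1) = -677/76.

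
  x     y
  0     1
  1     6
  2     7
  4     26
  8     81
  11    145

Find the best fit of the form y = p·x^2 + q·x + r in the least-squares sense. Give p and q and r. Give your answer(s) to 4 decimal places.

The normal equations are: 19010·p + 1916·q + 206·r = 23179;  1916·p + 206·q + 26·r = 2367;  206·p + 26·q + 6·r = 266.
Inverting the 3×3 Gram matrix, [p, q, r]ᵀ = [20497/20082, 182731/100410, 23504/16735]ᵀ.

p = 1.0207, q = 1.8198, r = 1.4045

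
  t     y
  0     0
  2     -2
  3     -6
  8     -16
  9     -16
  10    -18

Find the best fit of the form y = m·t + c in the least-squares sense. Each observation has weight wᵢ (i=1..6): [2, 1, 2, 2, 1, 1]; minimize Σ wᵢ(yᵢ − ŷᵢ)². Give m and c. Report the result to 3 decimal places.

m = -1.894, c = 0.159

From the data, Σwᵢ·t·t = 331, Σwᵢ·t = 43, Σwᵢ·1 = 9.
Right-hand side: Σwᵢ·t·y = -620, Σwᵢ·y = -80.
XᵀWX·[m, c]ᵀ = XᵀWy becomes [[331, 43]; [43, 9]]·[m, c]ᵀ = [-620, -80]ᵀ.
Eliminating c: 9·(row 1) − 43·(row 2) gives 1130·m = 9·(-620) − 43·(-80) = -2140, so m = -214/113.
Then c = ((-80) − 43·(-214/113))/9 = 18/113.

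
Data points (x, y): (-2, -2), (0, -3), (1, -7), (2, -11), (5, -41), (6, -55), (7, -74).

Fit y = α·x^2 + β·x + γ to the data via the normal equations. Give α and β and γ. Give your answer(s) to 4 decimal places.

Sums needed: Σx^2·x^2 = 4355, Σx^2·x = 685, Σx^2 = 119, Σx·x = 119, Σx = 19, Σ1 = 7.
Moment sums: Σx^2·y = -6690, Σx·y = -1078, Σy = -193.
So MᵀM·[α, β, γ]ᵀ = Mᵀy: [[4355, 685, 119]; [685, 119, 19]; [119, 19, 7]]·[α, β, γ]ᵀ = [-6690, -1078, -193]ᵀ.
Inverting the 3×3 Gram matrix, [α, β, γ]ᵀ = [-6025/5394, -11983/5394, -2295/899]ᵀ.

α = -1.1170, β = -2.2215, γ = -2.5528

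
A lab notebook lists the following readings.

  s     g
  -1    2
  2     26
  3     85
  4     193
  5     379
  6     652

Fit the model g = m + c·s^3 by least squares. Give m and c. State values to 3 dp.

m = 3.159, c = 3.002

With design matrix X, XᵀX = [[6, 439]; [439, 67171]] and Xᵀg = [1337, 203060]ᵀ.
Δ = 6·67171 − 439² = 210305.
m = (1337·67171 − 439·203060)/210305 = 664287/210305; c = (6·203060 − 439·1337)/210305 = 631417/210305.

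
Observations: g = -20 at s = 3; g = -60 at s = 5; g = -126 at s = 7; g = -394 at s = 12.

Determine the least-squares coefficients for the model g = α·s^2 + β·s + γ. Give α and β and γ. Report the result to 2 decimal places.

α = -3.03, β = 3.81, γ = -3.96

Forming MᵀM = [[23843, 2223, 227]; [2223, 227, 27]; [227, 27, 4]] and Mᵀg = [-64590, -5970, -600]ᵀ gives MᵀM·[α, β, γ]ᵀ = Mᵀg.
Row-reducing yields α = -40425/13358, β = 50865/13358, γ = -26460/6679.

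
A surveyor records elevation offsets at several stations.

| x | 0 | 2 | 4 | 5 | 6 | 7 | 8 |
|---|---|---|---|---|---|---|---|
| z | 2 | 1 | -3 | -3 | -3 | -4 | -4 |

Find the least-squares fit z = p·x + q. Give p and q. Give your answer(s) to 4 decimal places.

Normal-equation sums: Σx·x = 194, Σx = 32, Σ1 = 7.
Right-hand side: Σx·z = -103, Σz = -14.
So MᵀM·[p, q]ᵀ = Mᵀz: [[194, 32]; [32, 7]]·[p, q]ᵀ = [-103, -14]ᵀ.
det = 194·7 − 32² = 334.
p = ((-103)·7 − 32·(-14))/334 = -273/334; q = (194·(-14) − 32·(-103))/334 = 290/167.

p = -0.8174, q = 1.7365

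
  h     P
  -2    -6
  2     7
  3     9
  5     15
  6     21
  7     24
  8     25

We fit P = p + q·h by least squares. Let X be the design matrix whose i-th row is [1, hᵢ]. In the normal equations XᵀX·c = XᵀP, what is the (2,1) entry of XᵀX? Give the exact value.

Row 2 ↔ basis h, column 1 ↔ basis 1, so (XᵀX)_{2,1} = Σᵢ h = (-2)·(1) + (2)·(1) + (3)·(1) + (5)·(1) + (6)·(1) + (7)·(1) + (8)·(1) = 29.

29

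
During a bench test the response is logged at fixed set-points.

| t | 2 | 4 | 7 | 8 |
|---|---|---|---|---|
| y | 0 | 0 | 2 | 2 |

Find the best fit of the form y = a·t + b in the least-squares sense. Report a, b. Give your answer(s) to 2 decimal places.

Forming AᵀA = [[133, 21]; [21, 4]] and Aᵀy = [30, 4]ᵀ gives AᵀA·[a, b]ᵀ = Aᵀy.
Eliminating b: 4·(row 1) − 21·(row 2) gives 91·a = 4·30 − 21·4 = 36, so a = 36/91.
Then b = (4 − 21·(36/91))/4 = -14/13.

a = 0.40, b = -1.08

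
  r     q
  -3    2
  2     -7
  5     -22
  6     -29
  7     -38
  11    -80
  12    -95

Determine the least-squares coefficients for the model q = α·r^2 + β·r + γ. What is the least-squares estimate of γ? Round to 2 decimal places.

Compute the Gram sums: Σr^2·r^2 = 39796, Σr^2·r = 3724, Σr^2 = 388, Σr·r = 388, Σr = 40, Σ1 = 7.
For Xᵀq: Σr^2·q = -26826, Σr·q = -2590, Σq = -269.
Normal equations: [[39796, 3724, 388]; [3724, 388, 40]; [388, 40, 7]]·[α, β, γ]ᵀ = [-26826, -2590, -269]ᵀ.
Row-reducing yields α = -5075/10456, β = -189755/94104, γ = -67/23526.

γ = 0.00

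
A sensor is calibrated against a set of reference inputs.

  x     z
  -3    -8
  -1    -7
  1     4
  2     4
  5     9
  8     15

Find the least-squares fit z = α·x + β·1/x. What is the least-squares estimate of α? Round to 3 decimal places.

α = 1.795

From the data, Σx·x = 104, Σx·1/x = 6, Σ1/x·1/x = 34801/14400.
For Aᵀz: Σx·z = 208, Σ1/x·z = 2321/120.
AᵀA·[α, β]ᵀ = Aᵀz becomes [[104, 6]; [6, 34801/14400]]·[α, β]ᵀ = [208, 2321/120]ᵀ.
Eliminating β: (34801/14400)·(row 1) − 6·(row 2) gives (387613/1800)·α = (34801/14400)·208 − 6·(2321/120) = 86992/225, so α = 695936/387613.
Then β = ((2321/120) − 6·(695936/387613))/(34801/14400) = 1374360/387613.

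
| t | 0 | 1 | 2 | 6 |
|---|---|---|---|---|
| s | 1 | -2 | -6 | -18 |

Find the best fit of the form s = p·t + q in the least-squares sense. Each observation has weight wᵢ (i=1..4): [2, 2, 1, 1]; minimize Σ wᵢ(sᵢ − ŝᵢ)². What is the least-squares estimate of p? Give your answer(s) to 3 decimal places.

Entries of MᵀWM: Σwᵢ·t·t = 42, Σwᵢ·t = 10, Σwᵢ·1 = 6.
Right-hand side: Σwᵢ·t·s = -124, Σwᵢ·s = -26.
Normal equations: [[42, 10]; [10, 6]]·[p, q]ᵀ = [-124, -26]ᵀ.
Eliminating q: 6·(row 1) − 10·(row 2) gives 152·p = 6·(-124) − 10·(-26) = -484, so p = -121/38.
Then q = ((-26) − 10·(-121/38))/6 = 37/38.

p = -3.184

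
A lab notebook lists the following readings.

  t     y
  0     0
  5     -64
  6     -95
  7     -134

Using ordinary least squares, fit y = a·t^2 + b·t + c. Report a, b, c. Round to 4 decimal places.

a = -3.1876, b = 3.2056, c = -0.0153

With design matrix M, MᵀM = [[4322, 684, 110]; [684, 110, 18]; [110, 18, 4]] and Mᵀy = [-11586, -1828, -293]ᵀ.
Solving the 3×3 system (Gaussian elimination) gives a = -6031/1892, b = 6065/1892, c = -29/1892.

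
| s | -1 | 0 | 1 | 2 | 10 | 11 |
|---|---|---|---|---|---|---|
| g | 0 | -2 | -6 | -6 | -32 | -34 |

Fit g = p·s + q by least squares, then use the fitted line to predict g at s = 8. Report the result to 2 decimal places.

XᵀX·[p, q]ᵀ = Xᵀg reads: 227·p + 23·q = -712;  23·p + 6·q = -80.
(Σs·s = 227, Σs = 23, Σ1 = 6, Σs·g = -712, Σg = -80.)
Eliminating q: 6·(row 1) − 23·(row 2) gives 833·p = 6·(-712) − 23·(-80) = -2432, so p = -2432/833.
Then q = ((-80) − 23·(-2432/833))/6 = -1784/833.
At s = 8: ĝ = (-2432/833)·(8) + (-1784/833)·(1) = -21240/833.

ĝ = -25.50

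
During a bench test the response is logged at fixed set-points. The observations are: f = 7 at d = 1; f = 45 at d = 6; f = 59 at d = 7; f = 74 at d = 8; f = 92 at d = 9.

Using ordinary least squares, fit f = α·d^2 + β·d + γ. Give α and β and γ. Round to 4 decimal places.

Entries of AᵀA: Σd^2·d^2 = 14355, Σd^2·d = 1801, Σd^2 = 231, Σd·d = 231, Σd = 31, Σ1 = 5.
Moment sums: Σd^2·f = 16706, Σd·f = 2110, Σf = 277.
Row-reducing yields α = 17157/17198, β = 10939/17198, γ = 46147/8599.

α = 0.9976, β = 0.6361, γ = 5.3666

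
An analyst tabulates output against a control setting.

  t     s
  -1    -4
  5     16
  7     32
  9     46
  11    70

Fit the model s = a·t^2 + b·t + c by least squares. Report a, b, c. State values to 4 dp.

a = 0.4528, b = 1.5735, c = -2.8395

Normal-equation sums: Σt^2·t^2 = 24229, Σt^2·t = 2527, Σt^2 = 277, Σt·t = 277, Σt = 31, Σ1 = 5.
And Σt^2·s = 14160, Σt·s = 1492, Σs = 160.
MᵀM·[a, b, c]ᵀ = Mᵀs becomes [[24229, 2527, 277]; [2527, 277, 31]; [277, 31, 5]]·[a, b, c]ᵀ = [14160, 1492, 160]ᵀ.
Row-reducing yields a = 3461/7644, b = 3007/1911, c = -7235/2548.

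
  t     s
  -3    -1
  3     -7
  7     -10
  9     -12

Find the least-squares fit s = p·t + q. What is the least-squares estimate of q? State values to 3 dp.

Normal-equation sums: Σt·t = 148, Σt = 16, Σ1 = 4.
And Σt·s = -196, Σs = -30.
Eliminating q: 4·(row 1) − 16·(row 2) gives 336·p = 4·(-196) − 16·(-30) = -304, so p = -19/21.
Then q = ((-30) − 16·(-19/21))/4 = -163/42.

q = -3.881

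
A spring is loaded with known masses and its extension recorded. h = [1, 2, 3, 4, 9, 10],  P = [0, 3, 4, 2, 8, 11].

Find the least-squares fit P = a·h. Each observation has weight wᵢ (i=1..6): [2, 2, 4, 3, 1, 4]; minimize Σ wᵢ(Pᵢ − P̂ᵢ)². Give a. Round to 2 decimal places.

Sums needed: Σwᵢ·h·h = 575.
And Σwᵢ·h·P = 596.
So AᵀWA·[a]ᵀ = AᵀWP: [[575]]·[a]ᵀ = [596]ᵀ.
a = 596/575 = 1.03652.

a = 1.04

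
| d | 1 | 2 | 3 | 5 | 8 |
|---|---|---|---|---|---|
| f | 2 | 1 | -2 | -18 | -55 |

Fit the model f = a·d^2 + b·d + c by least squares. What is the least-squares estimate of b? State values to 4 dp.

b = 1.7762

With design matrix X, XᵀX = [[4819, 673, 103]; [673, 103, 19]; [103, 19, 5]] and Xᵀf = [-3982, -532, -72]ᵀ.
Solving the 3×3 system (Gaussian elimination) gives a = -159/143, b = 254/143, c = 251/143.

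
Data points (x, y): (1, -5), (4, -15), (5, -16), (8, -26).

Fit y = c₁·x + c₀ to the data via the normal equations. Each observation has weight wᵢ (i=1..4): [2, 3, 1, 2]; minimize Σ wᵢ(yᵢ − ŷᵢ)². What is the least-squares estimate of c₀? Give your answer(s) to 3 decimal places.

c₀ = -2.404

MᵀWM·[c₁, c₀]ᵀ = MᵀWy reads: 203·c₁ + 35·c₀ = -686;  35·c₁ + 8·c₀ = -123.
(Σwᵢ·x·x = 203, Σwᵢ·x = 35, Σwᵢ·1 = 8, Σwᵢ·x·y = -686, Σwᵢ·y = -123.)
Eliminating c₀: 8·(row 1) − 35·(row 2) gives 399·c₁ = 8·(-686) − 35·(-123) = -1183, so c₁ = -169/57.
Then c₀ = ((-123) − 35·(-169/57))/8 = -137/57.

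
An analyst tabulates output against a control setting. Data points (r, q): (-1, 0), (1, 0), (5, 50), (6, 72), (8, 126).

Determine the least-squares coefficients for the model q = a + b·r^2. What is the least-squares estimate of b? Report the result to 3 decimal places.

XᵀX·[a, b]ᵀ = Xᵀq reads: 5·a + 127·b = 248;  127·a + 6019·b = 11906.
(Σ1 = 5, Σr^2 = 127, Σr^2·r^2 = 6019, Σq = 248, Σr^2·q = 11906.)
Δ = 5·6019 − 127² = 13966.
a = (248·6019 − 127·11906)/13966 = -9675/6983; b = (5·11906 − 127·248)/13966 = 14017/6983.

b = 2.007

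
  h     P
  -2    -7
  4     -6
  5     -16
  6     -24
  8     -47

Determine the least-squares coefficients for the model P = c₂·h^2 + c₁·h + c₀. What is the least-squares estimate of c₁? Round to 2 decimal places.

The normal equations are: 6289·c₂ + 909·c₁ + 145·c₀ = -4396;  909·c₂ + 145·c₁ + 21·c₀ = -610;  145·c₂ + 21·c₁ + 5·c₀ = -100.
Inverting the 3×3 Gram matrix, [c₂, c₁, c₀]ᵀ = [-17483/17732, 33025/17732, 621/806]ᵀ.

c₁ = 1.86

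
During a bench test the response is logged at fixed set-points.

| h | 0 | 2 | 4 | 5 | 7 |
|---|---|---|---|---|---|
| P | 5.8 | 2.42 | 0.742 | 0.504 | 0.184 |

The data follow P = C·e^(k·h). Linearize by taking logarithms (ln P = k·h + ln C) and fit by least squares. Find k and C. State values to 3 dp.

Taking logs, ln P = k·h + ln C, so regress ln P on h.
Sums: Σh = 18.0000, Σ(h)² = 94.0000, Σln P = -0.0348, Σh·ln P = -14.7017.
Normal system: [[94.0000, 18.0000]; [18.0000, 5]]·[k, ln C]ᵀ = [-14.7017, -0.0348]ᵀ.
Δ = 94.0000·5 − (18.0000)² = 146.0000; k = (-14.7017·5 − 18.0000·-0.0348)/146.0000 = -0.49920, ln C = (94.0000·-0.0348 − 18.0000·-14.7017)/146.0000 = 1.79015, so C = exp(1.79015) = 5.99034.

k = -0.499, C = 5.990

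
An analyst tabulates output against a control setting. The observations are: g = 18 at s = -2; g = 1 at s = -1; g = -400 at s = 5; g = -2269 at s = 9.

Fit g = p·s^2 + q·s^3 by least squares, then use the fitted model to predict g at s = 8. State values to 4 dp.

Compute the Gram sums: Σs^2·s^2 = 7203, Σs^2·s^3 = 62141, Σs^3·s^3 = 547131.
Moment sums: Σs^2·g = -193716, Σs^3·g = -1704246.
Normal equations: [[7203, 62141]; [62141, 547131]]·[p, q]ᵀ = [-193716, -1704246]ᵀ.
Δ = 7203·547131 − 62141² = 79480712.
p = ((-193716)·547131 − 62141·(-1704246))/79480712 = -42239055/39740356; q = (7203·(-1704246) − 62141·(-193716))/79480712 = -118988991/39740356.
At s = 8: ĝ = (-42239055/39740356)·(64) + (-118988991/39740356)·(512) = -15906415728/9935089.

ĝ = -1601.0340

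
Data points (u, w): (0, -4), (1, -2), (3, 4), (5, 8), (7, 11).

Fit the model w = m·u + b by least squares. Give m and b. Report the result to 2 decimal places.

m = 2.21, b = -3.68

AᵀA·[m, b]ᵀ = Aᵀw reads: 84·m + 16·b = 127;  16·m + 5·b = 17.
Δ = 84·5 − 16² = 164.
m = (127·5 − 16·17)/164 = 363/164; b = (84·17 − 16·127)/164 = -151/41.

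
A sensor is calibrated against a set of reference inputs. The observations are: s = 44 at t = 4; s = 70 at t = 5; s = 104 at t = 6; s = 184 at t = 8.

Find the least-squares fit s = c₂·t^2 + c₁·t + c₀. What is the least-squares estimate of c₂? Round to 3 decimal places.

Sums needed: Σt^2·t^2 = 6273, Σt^2·t = 917, Σt^2 = 141, Σt·t = 141, Σt = 23, Σ1 = 4.
For Mᵀs: Σt^2·s = 17974, Σt·s = 2622, Σs = 402.
MᵀM·[c₂, c₁, c₀]ᵀ = Mᵀs becomes [[6273, 917, 141]; [917, 141, 23]; [141, 23, 4]]·[c₂, c₁, c₀]ᵀ = [17974, 2622, 402]ᵀ.
Solving the 3×3 system (Gaussian elimination) gives c₂ = 29/11, c₁ = 191/55, c₀ = -62/5.

c₂ = 2.636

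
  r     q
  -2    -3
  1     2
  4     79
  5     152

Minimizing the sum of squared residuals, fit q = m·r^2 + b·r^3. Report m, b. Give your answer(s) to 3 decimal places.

Sums needed: Σr^2·r^2 = 898, Σr^2·r^3 = 4118, Σr^3·r^3 = 19786.
And Σr^2·q = 5054, Σr^3·q = 24082.
So XᵀX·[m, b]ᵀ = Xᵀq: [[898, 4118]; [4118, 19786]]·[m, b]ᵀ = [5054, 24082]ᵀ.
Eliminating b: 19786·(row 1) − 4118·(row 2) gives 809904·m = 19786·5054 − 4118·24082 = 828768, so m = 17266/16873.
Then b = (24082 − 4118·(17266/16873))/19786 = 16943/16873.

m = 1.023, b = 1.004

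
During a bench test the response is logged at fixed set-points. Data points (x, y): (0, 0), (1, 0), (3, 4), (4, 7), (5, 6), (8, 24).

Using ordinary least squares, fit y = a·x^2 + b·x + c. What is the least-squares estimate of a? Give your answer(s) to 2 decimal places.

a = 0.40

Compute the Gram sums: Σx^2·x^2 = 5059, Σx^2·x = 729, Σx^2 = 115, Σx·x = 115, Σx = 21, Σ1 = 6.
Right-hand side: Σx^2·y = 1834, Σx·y = 262, Σy = 41.
So AᵀA·[a, b, c]ᵀ = Aᵀy: [[5059, 729, 115]; [729, 115, 21]; [115, 21, 6]]·[a, b, c]ᵀ = [1834, 262, 41]ᵀ.
Solving the 3×3 system (Gaussian elimination) gives a = 7213/17810, b = -5893/17810, c = 2039/8905.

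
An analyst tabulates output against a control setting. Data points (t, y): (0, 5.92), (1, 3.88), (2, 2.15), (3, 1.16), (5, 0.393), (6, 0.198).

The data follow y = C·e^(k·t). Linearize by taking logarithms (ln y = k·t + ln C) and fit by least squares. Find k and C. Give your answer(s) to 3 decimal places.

k = -0.570, C = 6.446

With ln yᵢ as the transformed response and tᵢ as the regressor:
Σt = 17.0000, Σ(t)² = 75.0000, Σln y = 1.4946, Σt·ln y = -11.0546.
Normal system: [[75.0000, 17.0000]; [17.0000, 6]]·[k, ln C]ᵀ = [-11.0546, 1.4946]ᵀ.
Δ = 75.0000·6 − (17.0000)² = 161.0000; k = (-11.0546·6 − 17.0000·1.4946)/161.0000 = -0.56979, ln C = (75.0000·1.4946 − 17.0000·-11.0546)/161.0000 = 1.86351, so C = exp(1.86351) = 6.44634.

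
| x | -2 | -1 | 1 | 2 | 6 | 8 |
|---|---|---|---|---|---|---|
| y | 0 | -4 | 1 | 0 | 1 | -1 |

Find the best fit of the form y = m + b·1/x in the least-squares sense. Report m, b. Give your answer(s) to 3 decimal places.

m = -0.600, b = 2.051

With design matrix A, AᵀA = [[6, 7/24]; [7/24, 1465/576]] and Aᵀy = [-3, 121/24]ᵀ.
Δ = 6·(1465/576) − (7/24)² = 8741/576.
m = ((-3)·(1465/576) − (7/24)·(121/24))/(8741/576) = -5242/8741; b = (6·(121/24) − (7/24)·(-3))/(8741/576) = 17928/8741.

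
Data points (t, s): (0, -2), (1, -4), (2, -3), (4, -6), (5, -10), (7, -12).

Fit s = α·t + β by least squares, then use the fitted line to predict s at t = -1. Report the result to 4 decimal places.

ŝ = -0.0861

Sums needed: Σt·t = 95, Σt = 19, Σ1 = 6.
And Σt·s = -168, Σs = -37.
det = 95·6 − 19² = 209.
α = ((-168)·6 − 19·(-37))/209 = -305/209; β = (95·(-37) − 19·(-168))/209 = -17/11.
At t = -1: ŝ = (-305/209)·(-1) + (-17/11)·(1) = -18/209.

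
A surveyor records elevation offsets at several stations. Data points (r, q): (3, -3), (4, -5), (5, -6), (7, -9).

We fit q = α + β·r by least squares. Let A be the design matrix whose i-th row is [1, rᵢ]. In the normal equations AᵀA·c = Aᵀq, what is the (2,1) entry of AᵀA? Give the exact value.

Row 2 ↔ basis r, column 1 ↔ basis 1, so (AᵀA)_{2,1} = Σᵢ r = (3)·(1) + (4)·(1) + (5)·(1) + (7)·(1) = 19.

19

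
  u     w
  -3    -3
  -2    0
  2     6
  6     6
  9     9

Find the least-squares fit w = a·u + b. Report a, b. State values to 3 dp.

Setting ∂/∂a … = 0 gives: 134·a + 12·b = 138;  12·a + 5·b = 18.
Determinant 134·5 − 12² = 526.
a = (138·5 − 12·18)/526 = 237/263; b = (134·18 − 12·138)/526 = 378/263.

a = 0.901, b = 1.437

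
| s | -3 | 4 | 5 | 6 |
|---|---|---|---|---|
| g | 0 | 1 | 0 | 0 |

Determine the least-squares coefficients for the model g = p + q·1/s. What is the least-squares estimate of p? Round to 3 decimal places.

The normal system MᵀM·[p, q]ᵀ = Mᵀg is [[4, 17/60]; [17/60, 869/3600]]·[p, q]ᵀ = [1, 1/4]ᵀ.
Determinant 4·(869/3600) − (17/60)² = 3187/3600.
p = (1·(869/3600) − (17/60)·(1/4))/(3187/3600) = 614/3187; q = (4·(1/4) − (17/60)·1)/(3187/3600) = 2580/3187.

p = 0.193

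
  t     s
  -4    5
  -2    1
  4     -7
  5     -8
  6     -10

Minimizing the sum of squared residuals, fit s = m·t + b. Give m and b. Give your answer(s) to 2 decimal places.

m = -1.43, b = -1.22

The normal system XᵀX·[m, b]ᵀ = Xᵀs is [[97, 9]; [9, 5]]·[m, b]ᵀ = [-150, -19]ᵀ.
Eliminating b: 5·(row 1) − 9·(row 2) gives 404·m = 5·(-150) − 9·(-19) = -579, so m = -579/404.
Then b = ((-19) − 9·(-579/404))/5 = -493/404.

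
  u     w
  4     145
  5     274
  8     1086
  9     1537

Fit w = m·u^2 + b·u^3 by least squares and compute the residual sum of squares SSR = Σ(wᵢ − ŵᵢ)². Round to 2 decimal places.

SSR = 2.04

Sums needed: Σu^2·u^2 = 11538, Σu^2·u^3 = 95966, Σu^3·u^3 = 813306.
And Σu^2·w = 203171, Σu^3·w = 1720035.
MᵀM·[m, b]ᵀ = Mᵀw becomes [[11538, 95966]; [95966, 813306]]·[m, b]ᵀ = [203171, 1720035]ᵀ.
det = 11538·813306 − 95966² = 174451472.
m = (203171·813306 − 95966·1720035)/174451472 = 3371433/3354836; b = (11538·1720035 − 95966·203171)/174451472 = 87063911/43612868.
Residuals: 12629373/10903217, -7194692/10903217, -4545010/10903217, 3317012/10903217; SSR = 22280061/10903217.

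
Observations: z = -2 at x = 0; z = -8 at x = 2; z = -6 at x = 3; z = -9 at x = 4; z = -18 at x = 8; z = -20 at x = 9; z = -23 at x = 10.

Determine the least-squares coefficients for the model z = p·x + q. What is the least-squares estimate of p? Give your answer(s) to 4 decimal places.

Forming MᵀM = [[274, 36]; [36, 7]] and Mᵀz = [-624, -86]ᵀ gives MᵀM·[p, q]ᵀ = Mᵀz.
det = 274·7 − 36² = 622.
p = ((-624)·7 − 36·(-86))/622 = -636/311; q = (274·(-86) − 36·(-624))/622 = -550/311.

p = -2.0450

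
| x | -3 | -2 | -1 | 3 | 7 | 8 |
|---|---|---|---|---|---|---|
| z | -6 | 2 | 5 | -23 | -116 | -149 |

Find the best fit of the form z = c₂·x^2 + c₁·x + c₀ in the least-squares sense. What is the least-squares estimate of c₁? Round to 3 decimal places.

Compute the Gram sums: Σx^2·x^2 = 6676, Σx^2·x = 846, Σx^2 = 136, Σx·x = 136, Σx = 12, Σ1 = 6.
Moment sums: Σx^2·z = -15468, Σx·z = -2064, Σz = -287.
Row-reducing yields c₂ = -15917/7819, c₁ = -22446/7819, c₀ = 63337/15638.

c₁ = -2.871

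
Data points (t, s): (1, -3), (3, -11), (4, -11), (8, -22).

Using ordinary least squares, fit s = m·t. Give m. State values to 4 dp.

Setting ∂/∂m … = 0 gives: 90·m = -256.
Hence m = -256 / 90 ≈ -2.84444.

m = -2.8444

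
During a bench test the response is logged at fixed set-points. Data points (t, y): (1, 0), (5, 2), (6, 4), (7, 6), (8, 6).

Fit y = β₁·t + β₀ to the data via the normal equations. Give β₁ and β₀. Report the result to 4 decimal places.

β₁ = 0.9178, β₀ = -1.3562

Sums needed: Σt·t = 175, Σt = 27, Σ1 = 5.
For Aᵀy: Σt·y = 124, Σy = 18.
det = 175·5 − 27² = 146.
β₁ = (124·5 − 27·18)/146 = 67/73; β₀ = (175·18 − 27·124)/146 = -99/73.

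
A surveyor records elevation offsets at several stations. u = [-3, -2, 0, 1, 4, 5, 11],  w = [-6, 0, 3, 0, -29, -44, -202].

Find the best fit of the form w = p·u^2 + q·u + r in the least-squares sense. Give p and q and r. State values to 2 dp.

p = -1.54, q = -1.69, r = 2.87

Sums needed: Σu^2·u^2 = 15620, Σu^2·u = 1486, Σu^2 = 176, Σu·u = 176, Σu = 16, Σ1 = 7.
And Σu^2·w = -26060, Σu·w = -2540, Σw = -278.
Normal equations: [[15620, 1486, 176]; [1486, 176, 16]; [176, 16, 7]]·[p, q, r]ᵀ = [-26060, -2540, -278]ᵀ.
Row-reducing yields p = -1041130/676281, q = -1145662/676281, r = 645874/225427.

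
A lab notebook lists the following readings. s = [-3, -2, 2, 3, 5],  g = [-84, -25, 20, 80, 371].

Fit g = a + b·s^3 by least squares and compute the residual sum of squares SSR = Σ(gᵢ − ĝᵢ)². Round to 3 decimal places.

SSR = 7.707

The normal system MᵀM·[a, b]ᵀ = Mᵀg is [[5, 125]; [125, 17211]]·[a, b]ᵀ = [362, 51163]ᵀ.
det = 5·17211 − 125² = 70430.
a = (362·17211 − 125·51163)/70430 = -164993/70430; b = (5·51163 − 125·362)/70430 = 42113/14086.
Residuals: -32936/35215, 88763/70430, -110927/70430, 57069/35215, -13051/35215; SSR = 542831/70430.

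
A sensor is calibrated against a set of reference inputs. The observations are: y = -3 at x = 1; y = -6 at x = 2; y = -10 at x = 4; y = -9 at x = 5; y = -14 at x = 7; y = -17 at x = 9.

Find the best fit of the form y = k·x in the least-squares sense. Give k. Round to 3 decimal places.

k = -1.994

The normal equations are: 176·k = -351.
k = (-351)/176 = -1.99432.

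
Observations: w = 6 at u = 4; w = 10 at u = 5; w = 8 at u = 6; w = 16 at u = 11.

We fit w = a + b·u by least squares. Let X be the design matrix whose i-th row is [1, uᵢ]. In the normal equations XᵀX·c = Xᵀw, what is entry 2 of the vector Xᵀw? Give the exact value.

298

Entry 2 ↔ basis u, so (Xᵀw)_{2} = Σᵢ (u)·wᵢ = (4)·(6) + (5)·(10) + (6)·(8) + (11)·(16) = 298.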